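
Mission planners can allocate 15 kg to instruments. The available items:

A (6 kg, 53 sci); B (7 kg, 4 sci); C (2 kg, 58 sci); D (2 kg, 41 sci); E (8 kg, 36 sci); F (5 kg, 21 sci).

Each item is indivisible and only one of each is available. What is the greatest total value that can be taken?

173 sci

Check high-value combinations within 15 kg:
- A+C+D+F: mass 6+2+2+5=15, value 53+58+41+21=173
- A+C+D: mass 6+2+2=10, value 53+58+41=152
- C+D+E: mass 2+2+8=12, value 58+41+36=135
- A+C+F: mass 6+2+5=13, value 53+58+21=132
- C+D+F: mass 2+2+5=9, value 58+41+21=120
Best: 173 sci.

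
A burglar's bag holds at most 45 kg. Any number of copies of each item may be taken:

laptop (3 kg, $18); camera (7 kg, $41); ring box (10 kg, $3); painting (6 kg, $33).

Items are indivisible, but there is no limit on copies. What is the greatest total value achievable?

Best value-per-unit is laptop at 18/3, and filling with it alone uses weight 15×3=45. No mix of the others beats 15×18 = 270.

$270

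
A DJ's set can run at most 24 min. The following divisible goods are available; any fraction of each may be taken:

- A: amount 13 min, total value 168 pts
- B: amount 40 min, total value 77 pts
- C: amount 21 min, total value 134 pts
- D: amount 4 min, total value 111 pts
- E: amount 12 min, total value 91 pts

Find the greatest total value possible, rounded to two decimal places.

332.08

Take in order of value per unit:
- D (111/4 per unit): all 4 → value 111, running total 111.00
- A (168/13 per unit): all 13 → value 168, running total 279.00
- E (91/12 per unit): 7 of 12 → value 7×91/12 = 53.0833, running total 332.08
Total 332.08.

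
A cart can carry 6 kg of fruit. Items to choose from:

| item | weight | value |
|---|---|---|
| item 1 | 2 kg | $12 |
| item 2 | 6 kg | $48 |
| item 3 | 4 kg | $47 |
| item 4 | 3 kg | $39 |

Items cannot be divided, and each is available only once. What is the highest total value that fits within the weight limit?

$59

This is a 0/1 knapsack; check combinations near the capacity.
- item 1+item 3: weight 2+4=6, value 12+47=59
- item 1+item 4: weight 2+3=5, value 12+39=51
- item 2: weight 6, value 48
Best: $59.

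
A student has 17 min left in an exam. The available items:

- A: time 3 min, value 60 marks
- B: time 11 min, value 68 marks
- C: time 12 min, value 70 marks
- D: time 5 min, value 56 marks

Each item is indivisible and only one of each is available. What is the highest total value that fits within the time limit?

Check high-value combinations within 17 min:
- A+C: time 3+12=15, value 60+70=130
- A+B: time 3+11=14, value 60+68=128
- C+D: time 12+5=17, value 70+56=126
Best: 130 marks.

130 marks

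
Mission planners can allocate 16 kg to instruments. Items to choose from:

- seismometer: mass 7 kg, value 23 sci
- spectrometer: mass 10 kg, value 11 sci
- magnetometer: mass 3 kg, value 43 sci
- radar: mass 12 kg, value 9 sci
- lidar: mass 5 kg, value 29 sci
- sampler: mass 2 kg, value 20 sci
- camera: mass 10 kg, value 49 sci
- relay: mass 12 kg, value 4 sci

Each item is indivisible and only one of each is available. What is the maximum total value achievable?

Check high-value combinations within 16 kg:
- magnetometer+sampler+camera: mass 3+2+10=15, value 43+20+49=112
- seismometer+magnetometer+lidar: mass 7+3+5=15, value 23+43+29=95
- magnetometer+lidar+sampler: mass 3+5+2=10, value 43+29+20=92
- magnetometer+camera: mass 3+10=13, value 43+49=92
- seismometer+magnetometer+sampler: mass 7+3+2=12, value 23+43+20=86
Best: 112 sci.

112 sci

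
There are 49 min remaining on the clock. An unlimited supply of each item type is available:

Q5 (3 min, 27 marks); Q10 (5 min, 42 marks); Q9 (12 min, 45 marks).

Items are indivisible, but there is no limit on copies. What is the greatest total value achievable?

Best value-per-unit is Q5 at 27/3; filling with it alone gives 16×27 = 432.
Optimal mix: 13×Q5 + 2×Q10 → time 49, value 435.

435 marks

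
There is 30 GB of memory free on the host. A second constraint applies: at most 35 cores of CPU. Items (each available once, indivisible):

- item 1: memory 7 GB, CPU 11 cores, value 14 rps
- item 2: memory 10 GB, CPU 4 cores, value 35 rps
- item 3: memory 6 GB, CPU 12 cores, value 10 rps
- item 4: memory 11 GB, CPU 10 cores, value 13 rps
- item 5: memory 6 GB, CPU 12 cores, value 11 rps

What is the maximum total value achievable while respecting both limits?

62 rps

Feasible sets respecting both limits:
- item 1+item 2+item 4: memory 28, CPU 25, value 62
- item 1+item 2+item 5: memory 23, CPU 27, value 60
- item 1+item 2+item 3: memory 23, CPU 27, value 59
- item 2+item 4+item 5: memory 27, CPU 26, value 59
Best: 62 rps.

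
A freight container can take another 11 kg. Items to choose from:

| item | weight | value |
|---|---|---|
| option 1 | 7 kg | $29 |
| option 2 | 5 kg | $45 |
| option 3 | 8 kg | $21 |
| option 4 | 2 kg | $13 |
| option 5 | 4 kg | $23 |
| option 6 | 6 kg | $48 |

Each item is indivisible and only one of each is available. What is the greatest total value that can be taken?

$93

Check high-value combinations within 11 kg:
- option 2+option 6: weight 5+6=11, value 45+48=93
- option 2+option 4+option 5: weight 5+2+4=11, value 45+13+23=81
- option 5+option 6: weight 4+6=10, value 23+48=71
Best: $93.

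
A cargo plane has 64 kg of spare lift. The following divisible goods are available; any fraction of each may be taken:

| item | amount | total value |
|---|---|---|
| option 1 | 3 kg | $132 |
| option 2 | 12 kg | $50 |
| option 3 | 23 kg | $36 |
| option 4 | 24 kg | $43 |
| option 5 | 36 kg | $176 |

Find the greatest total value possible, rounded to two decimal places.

381.29

Take in order of value per unit:
- option 1 (132/3 per unit): all 3 → value 132, running total 132.00
- option 5 (176/36 per unit): all 36 → value 176, running total 308.00
- option 2 (50/12 per unit): all 12 → value 50, running total 358.00
- option 4 (43/24 per unit): 13 of 24 → value 13×43/24 = 23.2917, running total 381.29
Total 381.29.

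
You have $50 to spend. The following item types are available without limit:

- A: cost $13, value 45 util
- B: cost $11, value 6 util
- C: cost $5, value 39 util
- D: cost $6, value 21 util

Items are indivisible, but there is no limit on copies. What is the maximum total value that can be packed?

390 util

Best value-per-unit is C at 39/5, and filling with it alone uses cost 10×5=50. No mix of the others beats 10×39 = 390.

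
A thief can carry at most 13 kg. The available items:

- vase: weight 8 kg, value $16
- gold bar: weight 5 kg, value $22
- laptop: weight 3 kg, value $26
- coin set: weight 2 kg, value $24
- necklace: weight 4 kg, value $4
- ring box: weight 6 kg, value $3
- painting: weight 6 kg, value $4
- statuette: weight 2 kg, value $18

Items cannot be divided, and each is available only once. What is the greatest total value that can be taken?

$90

This is a 0/1 knapsack; check combinations near the capacity.
- gold bar+laptop+coin set+statuette: weight 5+3+2+2=12, value 22+26+24+18=90
- gold bar+laptop+coin set: weight 5+3+2=10, value 22+26+24=72
- laptop+coin set+necklace+statuette: weight 3+2+4+2=11, value 26+24+4+18=72
- laptop+coin set+painting+statuette: weight 3+2+6+2=13, value 26+24+4+18=72
- laptop+coin set+ring box+statuette: weight 3+2+6+2=13, value 26+24+3+18=71
Best: $90.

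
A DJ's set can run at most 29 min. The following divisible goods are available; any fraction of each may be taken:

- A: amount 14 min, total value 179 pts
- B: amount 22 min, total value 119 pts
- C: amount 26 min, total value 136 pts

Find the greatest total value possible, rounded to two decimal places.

Take in order of value per unit:
- A (179/14 per unit): all 14 → value 179, running total 179.00
- B (119/22 per unit): 15 of 22 → value 15×119/22 = 81.1364, running total 260.14
Total 260.14.

260.14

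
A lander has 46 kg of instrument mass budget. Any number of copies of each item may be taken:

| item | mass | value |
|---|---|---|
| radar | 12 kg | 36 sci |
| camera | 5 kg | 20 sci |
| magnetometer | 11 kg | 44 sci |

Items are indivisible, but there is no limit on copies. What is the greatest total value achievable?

Best value-per-unit is camera at 20/5; filling with it alone gives 9×20 = 180.
Optimal mix: 7×camera + 1×magnetometer → mass 46, value 184.

184 sci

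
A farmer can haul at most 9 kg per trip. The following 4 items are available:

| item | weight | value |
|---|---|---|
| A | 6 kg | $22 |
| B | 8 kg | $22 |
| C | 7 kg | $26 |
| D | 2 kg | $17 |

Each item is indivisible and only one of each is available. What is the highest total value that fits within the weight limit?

This is a 0/1 knapsack; check combinations near the capacity.
- C+D: weight 7+2=9, value 26+17=43
- A+D: weight 6+2=8, value 22+17=39
- C: weight 7, value 26
- A: weight 6, value 22
Best: $43.

$43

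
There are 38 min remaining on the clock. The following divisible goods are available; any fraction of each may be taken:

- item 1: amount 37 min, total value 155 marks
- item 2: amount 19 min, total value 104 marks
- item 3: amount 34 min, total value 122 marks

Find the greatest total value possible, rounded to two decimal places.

Take in order of value per unit:
- item 2 (104/19 per unit): all 19 → value 104, running total 104.00
- item 1 (155/37 per unit): 19 of 37 → value 19×155/37 = 79.5946, running total 183.59
Total 183.59.

183.59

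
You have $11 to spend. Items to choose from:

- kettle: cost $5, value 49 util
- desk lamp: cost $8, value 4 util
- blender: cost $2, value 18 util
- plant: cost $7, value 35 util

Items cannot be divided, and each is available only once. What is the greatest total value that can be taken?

67 util

Check high-value combinations within $11:
- kettle+blender: cost 5+2=7, value 49+18=67
- blender+plant: cost 2+7=9, value 18+35=53
- kettle: cost 5, value 49
- plant: cost 7, value 35
- desk lamp+blender: cost 8+2=10, value 4+18=22
Best: 67 util.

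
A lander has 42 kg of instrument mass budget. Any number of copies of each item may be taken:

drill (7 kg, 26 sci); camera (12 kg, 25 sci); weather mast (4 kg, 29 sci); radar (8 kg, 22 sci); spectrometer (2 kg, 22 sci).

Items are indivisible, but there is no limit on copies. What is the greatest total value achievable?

462 sci

Best value-per-unit is spectrometer at 22/2, and filling with it alone uses mass 21×2=42. No mix of the others beats 21×22 = 462.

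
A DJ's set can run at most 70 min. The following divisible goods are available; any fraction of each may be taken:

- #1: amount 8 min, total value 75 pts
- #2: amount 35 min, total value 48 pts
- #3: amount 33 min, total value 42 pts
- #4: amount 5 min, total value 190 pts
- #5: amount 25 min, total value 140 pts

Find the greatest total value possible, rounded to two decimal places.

448.89

Take in order of value per unit:
- #4 (190/5 per unit): all 5 → value 190, running total 190.00
- #1 (75/8 per unit): all 8 → value 75, running total 265.00
- #5 (140/25 per unit): all 25 → value 140, running total 405.00
- #2 (48/35 per unit): 32 of 35 → value 32×48/35 = 43.8857, running total 448.89
Total 448.89.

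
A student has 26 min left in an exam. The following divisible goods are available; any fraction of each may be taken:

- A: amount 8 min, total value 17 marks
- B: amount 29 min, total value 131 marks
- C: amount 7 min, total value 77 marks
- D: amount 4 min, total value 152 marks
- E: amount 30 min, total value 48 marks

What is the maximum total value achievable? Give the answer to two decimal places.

Take in order of value per unit:
- D (152/4 per unit): all 4 → value 152, running total 152.00
- C (77/7 per unit): all 7 → value 77, running total 229.00
- B (131/29 per unit): 15 of 29 → value 15×131/29 = 67.7586, running total 296.76
Total 296.76.

296.76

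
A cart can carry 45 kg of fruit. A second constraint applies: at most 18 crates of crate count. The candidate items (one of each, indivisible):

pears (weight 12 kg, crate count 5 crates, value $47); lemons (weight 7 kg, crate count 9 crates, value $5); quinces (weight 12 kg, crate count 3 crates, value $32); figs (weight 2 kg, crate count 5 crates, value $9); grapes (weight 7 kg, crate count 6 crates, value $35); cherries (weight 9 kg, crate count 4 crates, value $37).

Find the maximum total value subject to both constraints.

$151

Feasible sets respecting both limits:
- pears+quinces+grapes+cherries: weight 40, crate count 18, value 151
- pears+quinces+figs+cherries: weight 35, crate count 17, value 125
- pears+grapes+cherries: weight 28, crate count 15, value 119
Best: $151.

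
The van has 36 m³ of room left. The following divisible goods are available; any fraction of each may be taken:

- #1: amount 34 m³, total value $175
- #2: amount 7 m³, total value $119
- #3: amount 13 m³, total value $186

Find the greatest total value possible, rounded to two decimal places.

387.35

Take in order of value per unit:
- #2 (119/7 per unit): all 7 → value 119, running total 119.00
- #3 (186/13 per unit): all 13 → value 186, running total 305.00
- #1 (175/34 per unit): 16 of 34 → value 16×175/34 = 82.3529, running total 387.35
Total 387.35.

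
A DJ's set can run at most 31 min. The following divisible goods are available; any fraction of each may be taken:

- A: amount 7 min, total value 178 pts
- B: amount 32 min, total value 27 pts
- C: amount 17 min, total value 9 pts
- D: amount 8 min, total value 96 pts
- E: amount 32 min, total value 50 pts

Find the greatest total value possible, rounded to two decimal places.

299.00

Take in order of value per unit:
- A (178/7 per unit): all 7 → value 178, running total 178.00
- D (96/8 per unit): all 8 → value 96, running total 274.00
- E (50/32 per unit): 16 of 32 → value 16×50/32 = 25.0000, running total 299.00
Total 299.00.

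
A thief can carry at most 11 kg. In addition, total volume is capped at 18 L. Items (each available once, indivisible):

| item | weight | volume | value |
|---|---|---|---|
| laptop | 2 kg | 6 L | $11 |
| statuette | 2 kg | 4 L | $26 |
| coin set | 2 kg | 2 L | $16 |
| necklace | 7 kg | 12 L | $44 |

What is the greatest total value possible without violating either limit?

Feasible sets respecting both limits:
- statuette+coin set+necklace: weight 11, volume 18, value 86
- statuette+necklace: weight 9, volume 16, value 70
- coin set+necklace: weight 9, volume 14, value 60
- laptop+necklace: weight 9, volume 18, value 55
Best: $86.

$86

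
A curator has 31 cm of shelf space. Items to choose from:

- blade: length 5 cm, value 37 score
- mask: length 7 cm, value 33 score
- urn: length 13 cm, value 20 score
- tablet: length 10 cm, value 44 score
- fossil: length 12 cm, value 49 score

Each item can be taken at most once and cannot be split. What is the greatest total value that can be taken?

130 score

This is a 0/1 knapsack; check combinations near the capacity.
- blade+tablet+fossil: length 5+10+12=27, value 37+44+49=130
- mask+tablet+fossil: length 7+10+12=29, value 33+44+49=126
- blade+mask+fossil: length 5+7+12=24, value 37+33+49=119
Best: 130 score.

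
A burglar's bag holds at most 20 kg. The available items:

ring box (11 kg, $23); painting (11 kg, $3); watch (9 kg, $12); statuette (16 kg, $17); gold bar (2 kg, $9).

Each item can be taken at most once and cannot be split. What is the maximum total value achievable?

$35

This is a 0/1 knapsack; check combinations near the capacity.
- ring box+watch: weight 11+9=20, value 23+12=35
- ring box+gold bar: weight 11+2=13, value 23+9=32
- statuette+gold bar: weight 16+2=18, value 17+9=26
Best: $35.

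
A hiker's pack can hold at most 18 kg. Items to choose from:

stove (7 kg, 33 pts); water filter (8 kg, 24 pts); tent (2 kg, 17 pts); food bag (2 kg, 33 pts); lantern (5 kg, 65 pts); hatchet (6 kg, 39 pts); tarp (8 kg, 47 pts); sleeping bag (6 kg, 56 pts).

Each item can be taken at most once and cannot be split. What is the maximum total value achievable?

This is a 0/1 knapsack; check combinations near the capacity.
- tent+food bag+lantern+sleeping bag: weight 2+2+5+6=15, value 17+33+65+56=171
- tent+food bag+lantern+tarp: weight 2+2+5+8=17, value 17+33+65+47=162
- lantern+hatchet+sleeping bag: weight 5+6+6=17, value 65+39+56=160
- food bag+lantern+sleeping bag: weight 2+5+6=13, value 33+65+56=154
Best: 171 pts.

171 pts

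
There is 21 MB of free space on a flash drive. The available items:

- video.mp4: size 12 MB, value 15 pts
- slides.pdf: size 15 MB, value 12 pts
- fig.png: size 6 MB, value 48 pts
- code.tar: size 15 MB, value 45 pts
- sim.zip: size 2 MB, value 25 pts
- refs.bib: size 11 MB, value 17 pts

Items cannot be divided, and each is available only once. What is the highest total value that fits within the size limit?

Check high-value combinations within 21 MB:
- fig.png+code.tar: size 6+15=21, value 48+45=93
- fig.png+sim.zip+refs.bib: size 6+2+11=19, value 48+25+17=90
- video.mp4+fig.png+sim.zip: size 12+6+2=20, value 15+48+25=88
- fig.png+sim.zip: size 6+2=8, value 48+25=73
Best: 93 pts.

93 pts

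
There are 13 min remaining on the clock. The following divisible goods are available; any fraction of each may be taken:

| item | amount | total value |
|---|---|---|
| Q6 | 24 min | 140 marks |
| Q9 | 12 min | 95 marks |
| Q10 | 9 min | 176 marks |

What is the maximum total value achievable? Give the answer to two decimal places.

Take in order of value per unit:
- Q10 (176/9 per unit): all 9 → value 176, running total 176.00
- Q9 (95/12 per unit): 4 of 12 → value 4×95/12 = 31.6667, running total 207.67
Total 207.67.

207.67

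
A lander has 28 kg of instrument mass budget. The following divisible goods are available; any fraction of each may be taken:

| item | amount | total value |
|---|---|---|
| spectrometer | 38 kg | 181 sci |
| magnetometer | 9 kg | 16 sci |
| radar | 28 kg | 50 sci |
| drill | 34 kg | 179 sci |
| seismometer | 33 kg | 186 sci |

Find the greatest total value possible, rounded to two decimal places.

Take in order of value per unit:
- seismometer (186/33 per unit): 28 of 33 → value 28×186/33 = 157.8182, running total 157.82
Total 157.82.

157.82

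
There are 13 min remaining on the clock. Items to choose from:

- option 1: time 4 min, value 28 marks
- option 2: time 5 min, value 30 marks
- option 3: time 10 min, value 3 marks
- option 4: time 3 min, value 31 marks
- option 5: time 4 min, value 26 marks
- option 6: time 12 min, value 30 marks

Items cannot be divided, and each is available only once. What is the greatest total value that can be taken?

This is a 0/1 knapsack; check combinations near the capacity.
- option 1+option 2+option 4: time 4+5+3=12, value 28+30+31=89
- option 2+option 4+option 5: time 5+3+4=12, value 30+31+26=87
- option 1+option 4+option 5: time 4+3+4=11, value 28+31+26=85
- option 1+option 2+option 5: time 4+5+4=13, value 28+30+26=84
Best: 89 marks.

89 marks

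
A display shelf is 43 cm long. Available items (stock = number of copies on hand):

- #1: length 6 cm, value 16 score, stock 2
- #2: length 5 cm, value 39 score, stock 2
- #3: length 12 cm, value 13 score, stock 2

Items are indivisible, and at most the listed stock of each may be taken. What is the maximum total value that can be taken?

Top feasible selections:
- 2×#1 + 2×#2 + 1×#3: length 34, value 123
- 1×#1 + 2×#2 + 2×#3: length 40, value 120
- 2×#1 + 2×#2: length 22, value 110
- 1×#1 + 2×#2 + 1×#3: length 28, value 107
Best: 123 score.

123 score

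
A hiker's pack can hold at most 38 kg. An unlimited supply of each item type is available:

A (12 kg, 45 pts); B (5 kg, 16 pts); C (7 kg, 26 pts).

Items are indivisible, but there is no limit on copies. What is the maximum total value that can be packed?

Best value-per-unit is A at 45/12; filling with it alone gives 3×45 = 135.
Optimal mix: 2×A + 2×C → weight 38, value 142.

142 pts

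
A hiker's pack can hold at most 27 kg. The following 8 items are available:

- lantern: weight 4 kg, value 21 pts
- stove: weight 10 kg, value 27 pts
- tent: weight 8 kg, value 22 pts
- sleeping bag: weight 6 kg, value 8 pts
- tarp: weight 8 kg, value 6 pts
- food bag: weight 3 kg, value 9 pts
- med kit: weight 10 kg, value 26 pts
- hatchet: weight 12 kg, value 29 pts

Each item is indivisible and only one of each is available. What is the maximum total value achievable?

Check high-value combinations within 27 kg:
- lantern+stove+food bag+med kit: weight 4+10+3+10=27, value 21+27+9+26=83
- lantern+tent+food bag+hatchet: weight 4+8+3+12=27, value 21+22+9+29=81
- lantern+stove+tent+food bag: weight 4+10+8+3=25, value 21+27+22+9=79
- lantern+tent+food bag+med kit: weight 4+8+3+10=25, value 21+22+9+26=78
Best: 83 pts.

83 pts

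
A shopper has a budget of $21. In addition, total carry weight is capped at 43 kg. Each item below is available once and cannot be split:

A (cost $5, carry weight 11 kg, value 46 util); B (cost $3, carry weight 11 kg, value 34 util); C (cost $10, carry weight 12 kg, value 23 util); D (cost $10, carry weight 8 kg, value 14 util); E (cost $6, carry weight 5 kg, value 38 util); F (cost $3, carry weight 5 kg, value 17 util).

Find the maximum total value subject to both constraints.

Feasible sets respecting both limits:
- A+B+E+F: cost 17, carry weight 32, value 135
- A+B+C+F: cost 21, carry weight 39, value 120
- A+B+E: cost 14, carry weight 27, value 118
- A+B+D+F: cost 21, carry weight 35, value 111
Best: 135 util.

135 util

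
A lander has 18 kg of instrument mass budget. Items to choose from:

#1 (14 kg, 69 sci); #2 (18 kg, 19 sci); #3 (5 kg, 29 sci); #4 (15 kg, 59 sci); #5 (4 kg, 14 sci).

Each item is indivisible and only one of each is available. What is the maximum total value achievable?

83 sci

Check high-value combinations within 18 kg:
- #1+#5: mass 14+4=18, value 69+14=83
- #1: mass 14, value 69
- #4: mass 15, value 59
- #3+#5: mass 5+4=9, value 29+14=43
Best: 83 sci.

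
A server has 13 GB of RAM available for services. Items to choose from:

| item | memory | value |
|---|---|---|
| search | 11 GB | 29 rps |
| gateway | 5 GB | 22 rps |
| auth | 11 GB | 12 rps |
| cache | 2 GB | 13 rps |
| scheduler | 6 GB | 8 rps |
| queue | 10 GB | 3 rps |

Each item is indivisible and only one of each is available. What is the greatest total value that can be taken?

43 rps

Check high-value combinations within 13 GB:
- gateway+cache+scheduler: memory 5+2+6=13, value 22+13+8=43
- search+cache: memory 11+2=13, value 29+13=42
- gateway+cache: memory 5+2=7, value 22+13=35
- gateway+scheduler: memory 5+6=11, value 22+8=30
Best: 43 rps.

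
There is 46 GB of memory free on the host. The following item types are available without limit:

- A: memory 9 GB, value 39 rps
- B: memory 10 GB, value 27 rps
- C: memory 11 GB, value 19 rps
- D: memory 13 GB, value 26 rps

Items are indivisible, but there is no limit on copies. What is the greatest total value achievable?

Best value-per-unit is A at 39/9, and filling with it alone uses memory 5×9=45. No mix of the others beats 5×39 = 195.

195 rps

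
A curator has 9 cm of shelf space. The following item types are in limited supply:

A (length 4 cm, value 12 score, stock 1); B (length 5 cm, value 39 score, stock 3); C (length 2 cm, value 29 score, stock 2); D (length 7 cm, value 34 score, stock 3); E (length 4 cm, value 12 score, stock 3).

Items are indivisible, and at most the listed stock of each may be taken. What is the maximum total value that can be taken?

97 score

Top feasible selections:
- 1×B + 2×C: length 9, value 97
- 2×C + 1×E: length 8, value 70
- 1×A + 2×C: length 8, value 70
Best: 97 score.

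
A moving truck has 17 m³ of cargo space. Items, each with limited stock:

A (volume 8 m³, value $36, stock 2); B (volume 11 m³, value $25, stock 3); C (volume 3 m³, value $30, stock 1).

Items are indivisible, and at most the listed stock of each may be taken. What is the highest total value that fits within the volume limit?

Best selections within volume 17 and stock limits:
- 2×A: volume 16, value 72
- 1×A + 1×C: volume 11, value 66
- 1×B + 1×C: volume 14, value 55
Best: $72.

$72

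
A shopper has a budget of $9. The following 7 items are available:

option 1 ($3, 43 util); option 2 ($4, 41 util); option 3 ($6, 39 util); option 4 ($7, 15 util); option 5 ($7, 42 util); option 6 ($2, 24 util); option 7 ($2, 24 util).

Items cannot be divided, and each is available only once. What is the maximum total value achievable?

This is a 0/1 knapsack; check combinations near the capacity.
- option 1+option 2+option 6: cost 3+4+2=9, value 43+41+24=108
- option 1+option 2+option 7: cost 3+4+2=9, value 43+41+24=108
- option 1+option 6+option 7: cost 3+2+2=7, value 43+24+24=91
- option 2+option 6+option 7: cost 4+2+2=8, value 41+24+24=89
Best: 108 util.

108 util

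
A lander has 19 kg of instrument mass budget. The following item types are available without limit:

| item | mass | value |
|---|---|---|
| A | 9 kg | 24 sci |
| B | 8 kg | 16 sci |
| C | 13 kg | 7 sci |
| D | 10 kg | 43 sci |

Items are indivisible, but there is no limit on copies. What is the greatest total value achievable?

67 sci

Best value-per-unit is D at 43/10; filling with it alone gives 1×43 = 43.
Optimal mix: 1×A + 1×D → mass 19, value 67.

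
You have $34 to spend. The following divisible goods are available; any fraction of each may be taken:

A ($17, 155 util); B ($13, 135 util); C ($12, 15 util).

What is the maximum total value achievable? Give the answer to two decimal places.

295.00

Take in order of value per unit:
- B (135/13 per unit): all 13 → value 135, running total 135.00
- A (155/17 per unit): all 17 → value 155, running total 290.00
- C (15/12 per unit): 4 of 12 → value 4×15/12 = 5.0000, running total 295.00
Total 295.00.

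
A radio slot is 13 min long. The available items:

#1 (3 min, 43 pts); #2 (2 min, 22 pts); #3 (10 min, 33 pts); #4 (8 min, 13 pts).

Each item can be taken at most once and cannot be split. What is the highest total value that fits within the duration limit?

78 pts

Check high-value combinations within 13 min:
- #1+#2+#4: duration 3+2+8=13, value 43+22+13=78
- #1+#3: duration 3+10=13, value 43+33=76
- #1+#2: duration 3+2=5, value 43+22=65
- #1+#4: duration 3+8=11, value 43+13=56
Best: 78 pts.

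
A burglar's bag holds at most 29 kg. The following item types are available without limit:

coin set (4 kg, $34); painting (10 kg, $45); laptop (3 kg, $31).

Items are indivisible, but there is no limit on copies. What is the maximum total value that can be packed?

Best value-per-unit is laptop at 31/3; filling with it alone gives 9×31 = 279.
Optimal mix: 2×coin set + 7×laptop → weight 29, value 285.

$285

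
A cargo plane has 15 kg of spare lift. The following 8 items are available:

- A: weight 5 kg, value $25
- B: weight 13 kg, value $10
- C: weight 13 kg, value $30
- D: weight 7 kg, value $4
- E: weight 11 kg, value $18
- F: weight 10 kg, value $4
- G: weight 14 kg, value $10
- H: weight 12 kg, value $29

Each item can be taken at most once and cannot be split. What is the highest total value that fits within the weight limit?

Check high-value combinations within 15 kg:
- C: weight 13, value 30
- A+D: weight 5+7=12, value 25+4=29
- H: weight 12, value 29
- A+F: weight 5+10=15, value 25+4=29
Best: $30.

$30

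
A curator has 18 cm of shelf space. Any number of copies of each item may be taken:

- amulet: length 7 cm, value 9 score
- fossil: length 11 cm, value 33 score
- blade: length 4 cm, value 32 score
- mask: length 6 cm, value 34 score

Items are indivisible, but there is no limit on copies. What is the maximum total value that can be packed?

Best value-per-unit is blade at 32/4; filling with it alone gives 4×32 = 128.
Optimal mix: 3×blade + 1×mask → length 18, value 130.

130 score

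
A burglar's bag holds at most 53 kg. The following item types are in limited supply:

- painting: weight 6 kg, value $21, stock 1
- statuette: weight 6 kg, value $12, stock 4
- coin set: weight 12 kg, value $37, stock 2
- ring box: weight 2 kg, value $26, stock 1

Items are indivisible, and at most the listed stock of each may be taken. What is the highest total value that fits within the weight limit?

$157

Best selections within weight 53 and stock limits:
- 1×painting + 3×statuette + 2×coin set + 1×ring box: weight 50, value 157
- 4×statuette + 2×coin set + 1×ring box: weight 50, value 148
- 1×painting + 2×statuette + 2×coin set + 1×ring box: weight 44, value 145
- 3×statuette + 2×coin set + 1×ring box: weight 44, value 136
Best: $157.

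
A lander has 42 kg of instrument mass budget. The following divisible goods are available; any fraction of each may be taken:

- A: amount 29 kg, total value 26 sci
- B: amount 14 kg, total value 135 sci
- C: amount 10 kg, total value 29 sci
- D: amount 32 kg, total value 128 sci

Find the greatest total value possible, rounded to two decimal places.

Take in order of value per unit:
- B (135/14 per unit): all 14 → value 135, running total 135.00
- D (128/32 per unit): 28 of 32 → value 28×128/32 = 112.0000, running total 247.00
Total 247.00.

247.00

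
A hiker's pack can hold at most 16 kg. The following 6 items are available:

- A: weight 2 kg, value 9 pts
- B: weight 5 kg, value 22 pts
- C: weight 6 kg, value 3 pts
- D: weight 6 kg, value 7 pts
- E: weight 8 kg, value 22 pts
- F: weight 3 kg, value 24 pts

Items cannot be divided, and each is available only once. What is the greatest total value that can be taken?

Check high-value combinations within 16 kg:
- B+E+F: weight 5+8+3=16, value 22+22+24=68
- A+B+D+F: weight 2+5+6+3=16, value 9+22+7+24=62
- A+B+C+F: weight 2+5+6+3=16, value 9+22+3+24=58
Best: 68 pts.

68 pts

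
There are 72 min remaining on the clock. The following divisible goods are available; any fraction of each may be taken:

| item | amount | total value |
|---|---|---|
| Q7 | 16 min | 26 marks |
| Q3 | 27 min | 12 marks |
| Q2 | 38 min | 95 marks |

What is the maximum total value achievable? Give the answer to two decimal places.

129.00

Take in order of value per unit:
- Q2 (95/38 per unit): all 38 → value 95, running total 95.00
- Q7 (26/16 per unit): all 16 → value 26, running total 121.00
- Q3 (12/27 per unit): 18 of 27 → value 18×12/27 = 8.0000, running total 129.00
Total 129.00.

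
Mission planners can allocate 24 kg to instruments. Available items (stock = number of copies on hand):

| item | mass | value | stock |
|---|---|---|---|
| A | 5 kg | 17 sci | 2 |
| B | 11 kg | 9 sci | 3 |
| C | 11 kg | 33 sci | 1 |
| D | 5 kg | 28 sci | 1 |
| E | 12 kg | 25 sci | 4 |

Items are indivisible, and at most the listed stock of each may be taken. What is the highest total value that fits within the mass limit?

78 sci

Best selections within mass 24 and stock limits:
- 1×A + 1×C + 1×D: mass 21, value 78
- 1×A + 1×D + 1×E: mass 22, value 70
- 2×A + 1×C: mass 21, value 67
Best: 78 sci.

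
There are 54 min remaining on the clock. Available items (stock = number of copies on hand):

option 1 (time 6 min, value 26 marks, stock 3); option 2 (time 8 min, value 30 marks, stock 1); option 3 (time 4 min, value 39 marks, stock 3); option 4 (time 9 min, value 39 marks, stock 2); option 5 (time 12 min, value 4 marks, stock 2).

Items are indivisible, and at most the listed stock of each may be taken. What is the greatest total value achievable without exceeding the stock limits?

277 marks

Best selections within time 54 and stock limits:
- 2×option 1 + 1×option 2 + 3×option 3 + 2×option 4: time 50, value 277
- 3×option 1 + 3×option 3 + 2×option 4: time 48, value 273
Best: 277 marks.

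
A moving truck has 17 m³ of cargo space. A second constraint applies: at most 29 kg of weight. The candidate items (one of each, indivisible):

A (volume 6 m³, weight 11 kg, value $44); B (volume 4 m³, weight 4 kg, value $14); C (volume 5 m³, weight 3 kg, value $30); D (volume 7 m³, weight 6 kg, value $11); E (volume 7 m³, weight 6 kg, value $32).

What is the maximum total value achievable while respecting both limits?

$90

Feasible sets respecting both limits:
- A+B+E: volume 17, weight 21, value 90
- A+B+C: volume 15, weight 18, value 88
- A+E: volume 13, weight 17, value 76
Best: $90.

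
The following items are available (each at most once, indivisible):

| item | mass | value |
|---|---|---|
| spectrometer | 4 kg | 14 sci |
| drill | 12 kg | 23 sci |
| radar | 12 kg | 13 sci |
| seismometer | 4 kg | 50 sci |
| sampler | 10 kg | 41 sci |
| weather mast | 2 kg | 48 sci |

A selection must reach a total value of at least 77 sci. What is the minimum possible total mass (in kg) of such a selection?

Subsets with value ≥ 77, sorted by total mass:
- seismometer+weather mast: mass 6, value 98
- spectrometer+seismometer+weather mast: mass 10, value 112
Minimum mass: 6 kg.

6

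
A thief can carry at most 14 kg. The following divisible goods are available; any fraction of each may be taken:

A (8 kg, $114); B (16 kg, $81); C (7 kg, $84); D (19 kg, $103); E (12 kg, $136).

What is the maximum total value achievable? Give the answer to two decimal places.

186.00

Take in order of value per unit:
- A (114/8 per unit): all 8 → value 114, running total 114.00
- C (84/7 per unit): 6 of 7 → value 6×84/7 = 72.0000, running total 186.00
Total 186.00.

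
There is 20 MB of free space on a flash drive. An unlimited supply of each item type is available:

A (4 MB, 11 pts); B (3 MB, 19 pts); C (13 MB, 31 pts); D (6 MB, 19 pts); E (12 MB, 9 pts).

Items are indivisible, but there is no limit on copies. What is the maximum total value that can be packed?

114 pts

Best value-per-unit is B at 19/3, and filling with it alone uses size 6×3=18. No mix of the others beats 6×19 = 114.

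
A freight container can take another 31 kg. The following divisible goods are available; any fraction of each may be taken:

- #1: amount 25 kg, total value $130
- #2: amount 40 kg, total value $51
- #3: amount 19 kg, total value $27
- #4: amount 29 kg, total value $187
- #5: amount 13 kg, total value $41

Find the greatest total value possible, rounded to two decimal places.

197.40

Take in order of value per unit:
- #4 (187/29 per unit): all 29 → value 187, running total 187.00
- #1 (130/25 per unit): 2 of 25 → value 2×130/25 = 10.4000, running total 197.40
Total 197.40.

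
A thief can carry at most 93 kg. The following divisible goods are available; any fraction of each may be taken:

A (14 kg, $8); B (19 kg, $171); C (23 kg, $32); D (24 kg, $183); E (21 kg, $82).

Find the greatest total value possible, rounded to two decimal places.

Take in order of value per unit:
- B (171/19 per unit): all 19 → value 171, running total 171.00
- D (183/24 per unit): all 24 → value 183, running total 354.00
- E (82/21 per unit): all 21 → value 82, running total 436.00
- C (32/23 per unit): all 23 → value 32, running total 468.00
- A (8/14 per unit): 6 of 14 → value 6×8/14 = 3.4286, running total 471.43
Total 471.43.

471.43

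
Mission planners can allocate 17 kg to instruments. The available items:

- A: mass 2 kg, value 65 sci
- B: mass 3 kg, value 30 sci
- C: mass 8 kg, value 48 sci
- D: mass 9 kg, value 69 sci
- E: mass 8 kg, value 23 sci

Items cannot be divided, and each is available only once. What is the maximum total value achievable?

Check high-value combinations within 17 kg:
- A+B+D: mass 2+3+9=14, value 65+30+69=164
- A+B+C: mass 2+3+8=13, value 65+30+48=143
- A+D: mass 2+9=11, value 65+69=134
- A+B+E: mass 2+3+8=13, value 65+30+23=118
Best: 164 sci.

164 sci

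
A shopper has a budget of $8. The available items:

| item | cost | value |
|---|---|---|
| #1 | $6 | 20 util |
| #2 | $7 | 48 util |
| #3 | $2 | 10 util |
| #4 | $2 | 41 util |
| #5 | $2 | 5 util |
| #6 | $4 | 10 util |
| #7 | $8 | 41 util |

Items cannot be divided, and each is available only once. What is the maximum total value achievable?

This is a 0/1 knapsack; check combinations near the capacity.
- #1+#4: cost 6+2=8, value 20+41=61
- #3+#4+#6: cost 2+2+4=8, value 10+41+10=61
- #3+#4+#5: cost 2+2+2=6, value 10+41+5=56
Best: 61 util.

61 util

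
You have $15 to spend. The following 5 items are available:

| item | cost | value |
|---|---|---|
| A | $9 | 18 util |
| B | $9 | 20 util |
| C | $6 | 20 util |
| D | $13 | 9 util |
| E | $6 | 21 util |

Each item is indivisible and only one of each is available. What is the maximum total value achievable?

Check high-value combinations within $15:
- C+E: cost 6+6=12, value 20+21=41
- B+E: cost 9+6=15, value 20+21=41
- B+C: cost 9+6=15, value 20+20=40
- A+E: cost 9+6=15, value 18+21=39
- A+C: cost 9+6=15, value 18+20=38
Best: 41 util.

41 util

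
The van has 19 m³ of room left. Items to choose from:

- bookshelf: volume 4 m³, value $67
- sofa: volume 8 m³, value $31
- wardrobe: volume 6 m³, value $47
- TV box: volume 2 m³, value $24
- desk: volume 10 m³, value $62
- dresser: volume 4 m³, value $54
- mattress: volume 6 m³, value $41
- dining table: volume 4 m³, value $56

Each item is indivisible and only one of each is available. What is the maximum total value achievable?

$224

Check high-value combinations within 19 m³:
- bookshelf+wardrobe+dresser+dining table: volume 4+6+4+4=18, value 67+47+54+56=224
- bookshelf+dresser+mattress+dining table: volume 4+4+6+4=18, value 67+54+41+56=218
- bookshelf+TV box+dresser+dining table: volume 4+2+4+4=14, value 67+24+54+56=201
- bookshelf+wardrobe+TV box+dining table: volume 4+6+2+4=16, value 67+47+24+56=194
- bookshelf+wardrobe+TV box+dresser: volume 4+6+2+4=16, value 67+47+24+54=192
Best: $224.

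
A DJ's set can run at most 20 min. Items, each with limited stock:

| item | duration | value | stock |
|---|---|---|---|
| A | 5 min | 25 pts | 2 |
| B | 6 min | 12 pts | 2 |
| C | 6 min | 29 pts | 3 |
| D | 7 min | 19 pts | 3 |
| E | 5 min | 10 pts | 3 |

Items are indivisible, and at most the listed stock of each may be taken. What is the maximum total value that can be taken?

87 pts

Best selections within duration 20 and stock limits:
- 3×C: duration 18, value 87
- 1×A + 2×C: duration 17, value 83
Best: 87 pts.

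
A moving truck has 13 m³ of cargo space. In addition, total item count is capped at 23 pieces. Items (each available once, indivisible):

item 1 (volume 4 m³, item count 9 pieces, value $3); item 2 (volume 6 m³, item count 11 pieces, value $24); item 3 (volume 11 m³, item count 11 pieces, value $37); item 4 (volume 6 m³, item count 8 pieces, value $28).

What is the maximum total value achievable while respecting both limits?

$52

Feasible sets respecting both limits:
- item 2+item 4: volume 12, item count 19, value 52
- item 3: volume 11, item count 11, value 37
- item 1+item 4: volume 10, item count 17, value 31
- item 4: volume 6, item count 8, value 28
Best: $52.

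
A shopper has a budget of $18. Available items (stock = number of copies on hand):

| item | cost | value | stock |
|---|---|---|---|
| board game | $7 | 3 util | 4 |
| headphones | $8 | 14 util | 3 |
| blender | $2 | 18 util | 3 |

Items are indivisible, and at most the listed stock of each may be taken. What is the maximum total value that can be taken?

Best selections within cost 18 and stock limits:
- 1×headphones + 3×blender: cost 14, value 68
- 1×board game + 3×blender: cost 13, value 57
- 3×blender: cost 6, value 54
Best: 68 util.

68 util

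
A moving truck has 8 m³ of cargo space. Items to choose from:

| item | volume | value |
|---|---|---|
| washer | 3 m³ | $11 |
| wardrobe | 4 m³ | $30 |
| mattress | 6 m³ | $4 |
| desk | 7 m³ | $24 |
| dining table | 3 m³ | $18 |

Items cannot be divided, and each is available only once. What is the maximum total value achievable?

$48

Check high-value combinations within 8 m³:
- wardrobe+dining table: volume 4+3=7, value 30+18=48
- washer+wardrobe: volume 3+4=7, value 11+30=41
- wardrobe: volume 4, value 30
Best: $48.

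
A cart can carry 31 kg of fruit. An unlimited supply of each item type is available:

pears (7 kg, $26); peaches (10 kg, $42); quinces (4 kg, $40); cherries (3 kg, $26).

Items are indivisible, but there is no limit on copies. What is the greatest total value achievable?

$306

Best value-per-unit is quinces at 40/4; filling with it alone gives 7×40 = 280.
Optimal mix: 7×quinces + 1×cherries → weight 31, value 306.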